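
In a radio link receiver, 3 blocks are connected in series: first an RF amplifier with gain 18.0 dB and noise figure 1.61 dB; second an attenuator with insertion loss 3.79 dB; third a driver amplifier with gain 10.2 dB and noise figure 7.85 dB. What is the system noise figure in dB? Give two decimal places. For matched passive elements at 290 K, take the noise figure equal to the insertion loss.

Convert to linear (a loss of L dB is a gain of −L dB): F_i = 10^(NF_i/10), G_i = 10^(G_i,dB/10)
  Stage 1: F_1 = 10^(1.61/10) = 1.449, G_1 = 10^(18.0/10) = 63.10
  Stage 2: F_2 = 10^(3.79/10) = 2.393, G_2 = 10^(−3.79/10) = 0.4178
  Stage 3: F_3 = 10^(7.85/10) = 6.095, G_3 = 10^(10.2/10) = 10.47
Friis cascade:
  F = 1.449 + (2.393 − 1)/63.10 + (6.095 − 1)/26.36 = 1.664
NF = 10 log₁₀(1.664) = 2.21 dB

2.21 dB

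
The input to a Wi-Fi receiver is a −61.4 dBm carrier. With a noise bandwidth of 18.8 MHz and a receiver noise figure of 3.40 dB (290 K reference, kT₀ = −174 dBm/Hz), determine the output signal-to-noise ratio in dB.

Noise floor: N = −174 + 10 log₁₀(B) + NF
10 log₁₀(1.88×10⁷) = 72.74 dB
N = −174 + 72.74 + 3.40 = −97.86 dBm
SNR = P_sig − N = −61.4 − (−97.86) = 36.46 dB → 36.5 dB

36.5 dB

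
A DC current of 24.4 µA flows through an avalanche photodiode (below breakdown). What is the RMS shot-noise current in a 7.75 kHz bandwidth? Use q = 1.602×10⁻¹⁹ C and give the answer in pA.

I_n = √(2qI·B)
2qI·B = 2 × 1.602×10⁻¹⁹ × 2.44×10⁻⁵ × 7.75×10³ = 6.06×10⁻²⁰ A²
I_n = √(6.06×10⁻²⁰) = 2.46×10⁻¹⁰ A = 246 pA

246 pA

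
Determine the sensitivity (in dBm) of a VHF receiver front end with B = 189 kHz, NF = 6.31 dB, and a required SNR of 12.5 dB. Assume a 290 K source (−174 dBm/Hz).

−102.4 dBm

Sensitivity = −174 + 10 log₁₀(B) + NF + SNR_min
= −174 + 52.76 + 6.31 + 12.5
= −102.43 dBm → −102.4 dBm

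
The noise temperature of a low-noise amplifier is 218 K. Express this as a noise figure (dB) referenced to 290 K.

2.43 dB

F = 1 + T_e/T₀ = 1 + 218/290 = 1.75172
NF = 10 log₁₀(1.75172) = 2.43 dB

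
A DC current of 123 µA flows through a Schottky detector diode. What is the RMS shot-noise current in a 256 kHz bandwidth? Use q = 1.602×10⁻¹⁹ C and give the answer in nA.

3.18 nA

I_n = √(2qI·B)
2qI·B = 2 × 1.602×10⁻¹⁹ × 1.23×10⁻⁴ × 2.56×10⁵ = 1.01×10⁻¹⁷ A²
I_n = √(1.01×10⁻¹⁷) = 3.18×10⁻⁹ A = 3.18 nA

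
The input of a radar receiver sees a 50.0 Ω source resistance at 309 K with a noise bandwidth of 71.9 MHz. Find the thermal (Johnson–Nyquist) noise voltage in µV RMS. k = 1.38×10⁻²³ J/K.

V_n = √(4kTRB)
4kTRB = 4 × 1.38×10⁻²³ × 309 × 5.00×10¹ × 7.19×10⁷ = 6.13×10⁻¹¹ V²
V_n = √(6.13×10⁻¹¹) = 7.83×10⁻⁶ V = 7.83 µV

7.83 µV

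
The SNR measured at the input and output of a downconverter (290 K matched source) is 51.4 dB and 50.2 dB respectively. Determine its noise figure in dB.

1.2 dB

NF (dB) = SNR_in(dB) − SNR_out(dB) when the source is at T₀
NF = 51.4 − 50.2 = 1.2 dB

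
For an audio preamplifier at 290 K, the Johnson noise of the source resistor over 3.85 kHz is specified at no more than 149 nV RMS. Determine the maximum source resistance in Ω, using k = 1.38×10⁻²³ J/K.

Johnson–Nyquist: V_n = √(4kTRB) ⇒ R = V_n² / (4kTB)
4kTB = 4 × 1.38×10⁻²³ × 290 × 3.85×10³ = 6.16×10⁻¹⁷
R = (1.49×10⁻⁷)² / 6.16×10⁻¹⁷ = 3.60×10² Ω = 360 Ω

360 Ω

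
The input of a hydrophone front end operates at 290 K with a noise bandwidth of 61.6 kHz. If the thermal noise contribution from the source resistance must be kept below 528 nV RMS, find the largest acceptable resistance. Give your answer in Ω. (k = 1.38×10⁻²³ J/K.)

283 Ω

Johnson–Nyquist: V_n = √(4kTRB) ⇒ R = V_n² / (4kTB)
4kTB = 4 × 1.38×10⁻²³ × 290 × 6.16×10⁴ = 9.86×10⁻¹⁶
R = (5.28×10⁻⁷)² / 9.86×10⁻¹⁶ = 2.83×10² Ω = 283 Ω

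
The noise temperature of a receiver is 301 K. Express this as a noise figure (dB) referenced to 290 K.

3.09 dB

F = 1 + T_e/T₀ = 1 + 301/290 = 2.03793
NF = 10 log₁₀(2.03793) = 3.09 dB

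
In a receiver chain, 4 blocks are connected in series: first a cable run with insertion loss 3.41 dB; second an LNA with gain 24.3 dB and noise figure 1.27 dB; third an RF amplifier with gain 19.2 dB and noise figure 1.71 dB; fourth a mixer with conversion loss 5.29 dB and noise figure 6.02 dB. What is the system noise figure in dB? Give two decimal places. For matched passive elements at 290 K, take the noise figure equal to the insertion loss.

Convert to linear (a loss of L dB is a gain of −L dB): F_i = 10^(NF_i/10), G_i = 10^(G_i,dB/10)
  Stage 1: F_1 = 10^(3.41/10) = 2.193, G_1 = 10^(−3.41/10) = 0.4560
  Stage 2: F_2 = 10^(1.27/10) = 1.340, G_2 = 10^(24.3/10) = 269.2
  Stage 3: F_3 = 10^(1.71/10) = 1.483, G_3 = 10^(19.2/10) = 83.18
  Stage 4: F_4 = 10^(6.02/10) = 3.999, G_4 = 10^(−5.29/10) = 0.2958
Friis cascade:
  F = 2.193 + (1.340 − 1)/0.4560 + (1.483 − 1)/122.7 + (3.999 − 1)/1.021×10⁴ = 2.942
NF = 10 log₁₀(2.942) = 4.69 dB

4.69 dB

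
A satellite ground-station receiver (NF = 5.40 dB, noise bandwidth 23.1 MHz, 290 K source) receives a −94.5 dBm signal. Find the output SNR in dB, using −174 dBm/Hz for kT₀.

0.5 dB

Noise floor: N = −174 + 10 log₁₀(B) + NF
10 log₁₀(2.31×10⁷) = 73.64 dB
N = −174 + 73.64 + 5.40 = −94.96 dBm
SNR = P_sig − N = −94.5 − (−94.96) = 0.46 dB → 0.5 dB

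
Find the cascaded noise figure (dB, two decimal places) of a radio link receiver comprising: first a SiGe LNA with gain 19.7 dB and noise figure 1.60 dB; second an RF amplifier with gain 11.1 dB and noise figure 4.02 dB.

1.65 dB

Convert to linear (a loss of L dB is a gain of −L dB): F_i = 10^(NF_i/10), G_i = 10^(G_i,dB/10)
  Stage 1: F_1 = 10^(1.60/10) = 1.445, G_1 = 10^(19.7/10) = 93.33
  Stage 2: F_2 = 10^(4.02/10) = 2.523, G_2 = 10^(11.1/10) = 12.88
Friis cascade:
  F = 1.445 + (2.523 − 1)/93.33 = 1.462
NF = 10 log₁₀(1.462) = 1.65 dB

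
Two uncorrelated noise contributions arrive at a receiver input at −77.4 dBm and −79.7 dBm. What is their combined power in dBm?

−75.4 dBm

Convert to linear, add, convert back:
P₁ = 1.82×10⁻¹¹ W, P₂ = 1.07×10⁻¹¹ W
P_tot = 2.89×10⁻¹¹ W → 10 log₁₀(P_tot / 10⁻³) = −75.4 dBm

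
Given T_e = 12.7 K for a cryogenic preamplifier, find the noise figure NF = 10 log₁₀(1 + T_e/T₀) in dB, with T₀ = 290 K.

F = 1 + T_e/T₀ = 1 + 12.7/290 = 1.04379
NF = 10 log₁₀(1.04379) = 0.186 dB

0.186 dB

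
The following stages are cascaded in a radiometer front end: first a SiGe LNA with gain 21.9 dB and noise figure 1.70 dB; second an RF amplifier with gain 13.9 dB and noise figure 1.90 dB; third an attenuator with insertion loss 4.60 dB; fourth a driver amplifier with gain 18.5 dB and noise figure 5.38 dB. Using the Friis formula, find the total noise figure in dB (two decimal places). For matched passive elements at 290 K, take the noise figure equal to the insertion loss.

Convert to linear (a loss of L dB is a gain of −L dB): F_i = 10^(NF_i/10), G_i = 10^(G_i,dB/10)
  Stage 1: F_1 = 10^(1.70/10) = 1.479, G_1 = 10^(21.9/10) = 154.9
  Stage 2: F_2 = 10^(1.90/10) = 1.549, G_2 = 10^(13.9/10) = 24.55
  Stage 3: F_3 = 10^(4.60/10) = 2.884, G_3 = 10^(−4.60/10) = 0.3467
  Stage 4: F_4 = 10^(5.38/10) = 3.451, G_4 = 10^(18.5/10) = 70.79
Friis cascade:
  F = 1.479 + (1.549 − 1)/154.9 + (2.884 − 1)/3802 + (3.451 − 1)/1318 = 1.485
NF = 10 log₁₀(1.485) = 1.72 dB

1.72 dB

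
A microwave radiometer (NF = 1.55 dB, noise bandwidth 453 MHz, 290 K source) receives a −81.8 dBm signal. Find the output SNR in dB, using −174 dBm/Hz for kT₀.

Noise floor: N = −174 + 10 log₁₀(B) + NF
10 log₁₀(4.53×10⁸) = 86.56 dB
N = −174 + 86.56 + 1.55 = −85.89 dBm
SNR = P_sig − N = −81.8 − (−85.89) = 4.09 dB → 4.1 dB

4.1 dB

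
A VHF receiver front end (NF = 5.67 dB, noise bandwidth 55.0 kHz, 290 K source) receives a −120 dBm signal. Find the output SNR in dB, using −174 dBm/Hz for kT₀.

0.9 dB

Noise floor: N = −174 + 10 log₁₀(B) + NF
10 log₁₀(5.50×10⁴) = 47.4 dB
N = −174 + 47.4 + 5.67 = −120.93 dBm
SNR = P_sig − N = −120 − (−120.93) = 0.93 dB → 0.9 dB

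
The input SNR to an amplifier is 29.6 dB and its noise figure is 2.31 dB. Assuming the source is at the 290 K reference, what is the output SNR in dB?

27.29 dB

By definition F = SNR_in/SNR_out, so in dB: SNR_out = SNR_in − NF
SNR_out = 29.6 − 2.31 = 27.29 dB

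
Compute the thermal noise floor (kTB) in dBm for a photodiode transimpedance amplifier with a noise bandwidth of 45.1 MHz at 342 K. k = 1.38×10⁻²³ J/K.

−96.7 dBm

P_n = kTB = 1.38×10⁻²³ × 342 × 4.51×10⁷ = 2.13×10⁻¹³ W
In dBm: 10 log₁₀(2.13×10⁻¹³ / 10⁻³) = −96.7 dBm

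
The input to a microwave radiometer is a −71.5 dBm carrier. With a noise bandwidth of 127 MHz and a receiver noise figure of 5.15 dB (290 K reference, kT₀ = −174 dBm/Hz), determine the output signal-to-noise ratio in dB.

16.3 dB

Noise floor: N = −174 + 10 log₁₀(B) + NF
10 log₁₀(1.27×10⁸) = 81.04 dB
N = −174 + 81.04 + 5.15 = −87.81 dBm
SNR = P_sig − N = −71.5 − (−87.81) = 16.31 dB → 16.3 dB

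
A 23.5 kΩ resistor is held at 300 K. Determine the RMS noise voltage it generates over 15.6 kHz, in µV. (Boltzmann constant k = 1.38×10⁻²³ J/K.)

V_n = √(4kTRB)
4kTRB = 4 × 1.38×10⁻²³ × 300 × 2.35×10⁴ × 1.56×10⁴ = 6.07×10⁻¹² V²
V_n = √(6.07×10⁻¹²) = 2.46×10⁻⁶ V = 2.46 µV

2.46 µV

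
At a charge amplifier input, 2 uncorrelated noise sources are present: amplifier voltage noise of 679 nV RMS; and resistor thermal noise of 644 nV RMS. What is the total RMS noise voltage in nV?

Uncorrelated sources add in power (mean-square): V_tot = √(ΣV_i²)
V_tot = √[(6.79×10⁻⁷)² + (6.44×10⁻⁷)²] = 9.36×10⁻⁷ V = 936 nV

936 nV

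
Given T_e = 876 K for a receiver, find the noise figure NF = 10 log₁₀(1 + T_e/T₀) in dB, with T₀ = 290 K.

6.04 dB

F = 1 + T_e/T₀ = 1 + 876/290 = 4.02069
NF = 10 log₁₀(4.02069) = 6.04 dB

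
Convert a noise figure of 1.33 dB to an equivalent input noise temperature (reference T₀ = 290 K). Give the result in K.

104 K

F = 10^(1.33/10) = 1.35831
T_e = (F − 1)·T₀ = (1.35831 − 1) × 290 = 104 K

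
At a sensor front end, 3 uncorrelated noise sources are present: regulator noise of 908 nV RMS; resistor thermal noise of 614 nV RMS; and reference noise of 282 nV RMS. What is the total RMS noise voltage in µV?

Uncorrelated sources add in power (mean-square): V_tot = √(ΣV_i²)
V_tot = √[(9.08×10⁻⁷)² + (6.14×10⁻⁷)² + (2.82×10⁻⁷)²] = 1.13×10⁻⁶ V = 1.13 µV

1.13 µV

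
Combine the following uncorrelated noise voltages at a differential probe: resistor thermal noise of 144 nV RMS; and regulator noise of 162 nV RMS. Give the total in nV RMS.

Uncorrelated sources add in power (mean-square): V_tot = √(ΣV_i²)
V_tot = √[(1.44×10⁻⁷)² + (1.62×10⁻⁷)²] = 2.17×10⁻⁷ V = 217 nV

217 nV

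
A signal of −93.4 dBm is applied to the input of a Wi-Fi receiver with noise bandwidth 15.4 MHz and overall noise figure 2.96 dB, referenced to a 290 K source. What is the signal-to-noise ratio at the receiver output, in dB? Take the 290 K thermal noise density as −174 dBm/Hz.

5.8 dB

Noise floor: N = −174 + 10 log₁₀(B) + NF
10 log₁₀(1.54×10⁷) = 71.88 dB
N = −174 + 71.88 + 2.96 = −99.16 dBm
SNR = P_sig − N = −93.4 − (−99.16) = 5.76 dB → 5.8 dB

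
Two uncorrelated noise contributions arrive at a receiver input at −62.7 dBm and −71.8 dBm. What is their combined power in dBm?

Convert to linear, add, convert back:
P₁ = 5.37×10⁻¹⁰ W, P₂ = 6.61×10⁻¹¹ W
P_tot = 6.03×10⁻¹⁰ W → 10 log₁₀(P_tot / 10⁻³) = −62.2 dBm

−62.2 dBm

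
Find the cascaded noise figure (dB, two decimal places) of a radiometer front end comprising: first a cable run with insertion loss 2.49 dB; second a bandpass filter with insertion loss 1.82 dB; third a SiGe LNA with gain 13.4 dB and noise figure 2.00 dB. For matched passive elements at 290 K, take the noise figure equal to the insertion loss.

6.31 dB

Convert to linear (a loss of L dB is a gain of −L dB): F_i = 10^(NF_i/10), G_i = 10^(G_i,dB/10)
  Stage 1: F_1 = 10^(2.49/10) = 1.774, G_1 = 10^(−2.49/10) = 0.5636
  Stage 2: F_2 = 10^(1.82/10) = 1.521, G_2 = 10^(−1.82/10) = 0.6577
  Stage 3: F_3 = 10^(2.00/10) = 1.585, G_3 = 10^(13.4/10) = 21.88
Friis cascade:
  F = 1.774 + (1.521 − 1)/0.5636 + (1.585 − 1)/0.3707 = 4.276
NF = 10 log₁₀(4.276) = 6.31 dB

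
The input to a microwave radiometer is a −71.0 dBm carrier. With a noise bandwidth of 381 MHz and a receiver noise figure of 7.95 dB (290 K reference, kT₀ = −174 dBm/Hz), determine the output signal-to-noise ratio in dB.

Noise floor: N = −174 + 10 log₁₀(B) + NF
10 log₁₀(3.81×10⁸) = 85.81 dB
N = −174 + 85.81 + 7.95 = −80.24 dBm
SNR = P_sig − N = −71.0 − (−80.24) = 9.24 dB → 9.2 dB

9.2 dB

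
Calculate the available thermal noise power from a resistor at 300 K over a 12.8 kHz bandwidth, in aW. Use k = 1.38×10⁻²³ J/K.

53.0 aW

P_n = kTB = 1.38×10⁻²³ × 300 × 1.28×10⁴ = 5.30×10⁻¹⁷ W = 53.0 aW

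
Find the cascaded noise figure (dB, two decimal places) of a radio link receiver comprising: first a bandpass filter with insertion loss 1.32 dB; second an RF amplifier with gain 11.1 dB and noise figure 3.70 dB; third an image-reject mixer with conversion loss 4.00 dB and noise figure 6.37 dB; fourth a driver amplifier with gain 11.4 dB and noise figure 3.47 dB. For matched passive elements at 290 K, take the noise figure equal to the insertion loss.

5.86 dB

Convert to linear (a loss of L dB is a gain of −L dB): F_i = 10^(NF_i/10), G_i = 10^(G_i,dB/10)
  Stage 1: F_1 = 10^(1.32/10) = 1.355, G_1 = 10^(−1.32/10) = 0.7379
  Stage 2: F_2 = 10^(3.70/10) = 2.344, G_2 = 10^(11.1/10) = 12.88
  Stage 3: F_3 = 10^(6.37/10) = 4.335, G_3 = 10^(−4.00/10) = 0.3981
  Stage 4: F_4 = 10^(3.47/10) = 2.223, G_4 = 10^(11.4/10) = 13.80
Friis cascade:
  F = 1.355 + (2.344 − 1)/0.7379 + (4.335 − 1)/9.506 + (2.223 − 1)/3.784 = 3.851
NF = 10 log₁₀(3.851) = 5.86 dB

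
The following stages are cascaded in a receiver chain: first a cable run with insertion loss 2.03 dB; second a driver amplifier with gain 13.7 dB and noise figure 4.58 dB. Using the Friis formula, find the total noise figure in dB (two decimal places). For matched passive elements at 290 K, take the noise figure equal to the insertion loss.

Convert to linear (a loss of L dB is a gain of −L dB): F_i = 10^(NF_i/10), G_i = 10^(G_i,dB/10)
  Stage 1: F_1 = 10^(2.03/10) = 1.596, G_1 = 10^(−2.03/10) = 0.6266
  Stage 2: F_2 = 10^(4.58/10) = 2.871, G_2 = 10^(13.7/10) = 23.44
Friis cascade:
  F = 1.596 + (2.871 − 1)/0.6266 = 4.581
NF = 10 log₁₀(4.581) = 6.61 dB

6.61 dB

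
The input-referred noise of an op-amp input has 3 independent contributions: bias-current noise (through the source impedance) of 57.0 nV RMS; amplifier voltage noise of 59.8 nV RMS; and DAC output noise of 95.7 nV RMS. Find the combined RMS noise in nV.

126 nV

Uncorrelated sources add in power (mean-square): V_tot = √(ΣV_i²)
V_tot = √[(5.70×10⁻⁸)² + (5.98×10⁻⁸)² + (9.57×10⁻⁸)²] = 1.26×10⁻⁷ V = 126 nV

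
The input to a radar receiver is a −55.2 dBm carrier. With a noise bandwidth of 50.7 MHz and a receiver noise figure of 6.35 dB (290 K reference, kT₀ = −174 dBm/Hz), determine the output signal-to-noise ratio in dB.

35.4 dB

Noise floor: N = −174 + 10 log₁₀(B) + NF
10 log₁₀(5.07×10⁷) = 77.05 dB
N = −174 + 77.05 + 6.35 = −90.60 dBm
SNR = P_sig − N = −55.2 − (−90.60) = 35.40 dB → 35.4 dB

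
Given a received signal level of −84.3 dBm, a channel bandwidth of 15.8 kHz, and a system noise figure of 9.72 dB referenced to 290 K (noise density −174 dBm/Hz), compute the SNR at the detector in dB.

38.0 dB

Noise floor: N = −174 + 10 log₁₀(B) + NF
10 log₁₀(1.58×10⁴) = 41.99 dB
N = −174 + 41.99 + 9.72 = −122.29 dBm
SNR = P_sig − N = −84.3 − (−122.29) = 37.99 dB → 38.0 dB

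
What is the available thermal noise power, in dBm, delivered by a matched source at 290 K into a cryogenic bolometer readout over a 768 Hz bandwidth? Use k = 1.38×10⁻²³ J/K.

−145.1 dBm

P_n = kTB = 1.38×10⁻²³ × 290 × 7.68×10² = 3.07×10⁻¹⁸ W
In dBm: 10 log₁₀(3.07×10⁻¹⁸ / 10⁻³) = −145.1 dBm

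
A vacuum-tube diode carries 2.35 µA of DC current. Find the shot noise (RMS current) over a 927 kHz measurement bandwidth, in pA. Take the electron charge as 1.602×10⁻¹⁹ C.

835 pA

I_n = √(2qI·B)
2qI·B = 2 × 1.602×10⁻¹⁹ × 2.35×10⁻⁶ × 9.27×10⁵ = 6.98×10⁻¹⁹ A²
I_n = √(6.98×10⁻¹⁹) = 8.35×10⁻¹⁰ A = 835 pA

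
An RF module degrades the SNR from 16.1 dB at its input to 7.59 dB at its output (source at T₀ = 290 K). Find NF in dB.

NF (dB) = SNR_in(dB) − SNR_out(dB) when the source is at T₀
NF = 16.1 − 7.59 = 8.51 dB

8.51 dB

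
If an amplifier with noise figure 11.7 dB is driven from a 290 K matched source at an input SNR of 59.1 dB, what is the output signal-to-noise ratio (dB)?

47.4 dB

By definition F = SNR_in/SNR_out, so in dB: SNR_out = SNR_in − NF
SNR_out = 59.1 − 11.7 = 47.4 dB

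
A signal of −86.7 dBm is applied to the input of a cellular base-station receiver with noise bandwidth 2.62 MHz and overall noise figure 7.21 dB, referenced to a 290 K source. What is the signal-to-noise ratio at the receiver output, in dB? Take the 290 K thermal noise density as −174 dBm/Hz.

Noise floor: N = −174 + 10 log₁₀(B) + NF
10 log₁₀(2.62×10⁶) = 64.18 dB
N = −174 + 64.18 + 7.21 = −102.61 dBm
SNR = P_sig − N = −86.7 − (−102.61) = 15.91 dB → 15.9 dB

15.9 dB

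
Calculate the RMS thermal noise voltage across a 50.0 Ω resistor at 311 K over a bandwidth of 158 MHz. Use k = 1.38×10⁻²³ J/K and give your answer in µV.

11.6 µV

V_n = √(4kTRB)
4kTRB = 4 × 1.38×10⁻²³ × 311 × 5.00×10¹ × 1.58×10⁸ = 1.36×10⁻¹⁰ V²
V_n = √(1.36×10⁻¹⁰) = 1.16×10⁻⁵ V = 11.6 µV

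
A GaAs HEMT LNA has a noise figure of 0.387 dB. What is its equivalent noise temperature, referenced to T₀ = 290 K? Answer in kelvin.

F = 10^(0.387/10) = 1.0932
T_e = (F − 1)·T₀ = (1.0932 − 1) × 290 = 27.0 K

27.0 K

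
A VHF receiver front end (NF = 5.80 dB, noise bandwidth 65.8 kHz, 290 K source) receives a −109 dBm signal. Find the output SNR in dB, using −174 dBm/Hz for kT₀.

11.0 dB

Noise floor: N = −174 + 10 log₁₀(B) + NF
10 log₁₀(6.58×10⁴) = 48.18 dB
N = −174 + 48.18 + 5.80 = −120.02 dBm
SNR = P_sig − N = −109 − (−120.02) = 11.02 dB → 11.0 dB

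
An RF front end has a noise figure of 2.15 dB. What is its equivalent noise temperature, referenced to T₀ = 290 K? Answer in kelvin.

186 K

F = 10^(2.15/10) = 1.64059
T_e = (F − 1)·T₀ = (1.64059 − 1) × 290 = 186 K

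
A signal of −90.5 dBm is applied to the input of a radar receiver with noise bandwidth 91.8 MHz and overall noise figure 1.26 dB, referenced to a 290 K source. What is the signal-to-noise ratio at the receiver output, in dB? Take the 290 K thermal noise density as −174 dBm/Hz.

Noise floor: N = −174 + 10 log₁₀(B) + NF
10 log₁₀(9.18×10⁷) = 79.63 dB
N = −174 + 79.63 + 1.26 = −93.11 dBm
SNR = P_sig − N = −90.5 − (−93.11) = 2.61 dB → 2.6 dB

2.6 dB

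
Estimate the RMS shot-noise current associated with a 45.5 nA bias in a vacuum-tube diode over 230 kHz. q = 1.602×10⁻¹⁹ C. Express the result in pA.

I_n = √(2qI·B)
2qI·B = 2 × 1.602×10⁻¹⁹ × 4.55×10⁻⁸ × 2.30×10⁵ = 3.35×10⁻²¹ A²
I_n = √(3.35×10⁻²¹) = 5.79×10⁻¹¹ A = 57.9 pA

57.9 pA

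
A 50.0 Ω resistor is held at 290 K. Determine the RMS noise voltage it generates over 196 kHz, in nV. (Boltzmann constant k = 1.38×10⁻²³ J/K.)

V_n = √(4kTRB)
4kTRB = 4 × 1.38×10⁻²³ × 290 × 5.00×10¹ × 1.96×10⁵ = 1.57×10⁻¹³ V²
V_n = √(1.57×10⁻¹³) = 3.96×10⁻⁷ V = 396 nV

396 nV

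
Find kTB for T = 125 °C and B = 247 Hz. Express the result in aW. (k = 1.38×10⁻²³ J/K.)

T = 125 °C + 273.15 = 398.15 K
P_n = kTB = 1.38×10⁻²³ × 398.15 × 2.47×10² = 1.36×10⁻¹⁸ W = 1.36 aW

1.36 aW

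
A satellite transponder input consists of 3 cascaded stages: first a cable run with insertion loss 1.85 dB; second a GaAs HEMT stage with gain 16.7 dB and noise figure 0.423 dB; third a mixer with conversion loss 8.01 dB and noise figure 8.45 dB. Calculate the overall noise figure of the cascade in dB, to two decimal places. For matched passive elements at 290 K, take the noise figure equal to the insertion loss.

Convert to linear (a loss of L dB is a gain of −L dB): F_i = 10^(NF_i/10), G_i = 10^(G_i,dB/10)
  Stage 1: F_1 = 10^(1.85/10) = 1.531, G_1 = 10^(−1.85/10) = 0.6531
  Stage 2: F_2 = 10^(0.423/10) = 1.102, G_2 = 10^(16.7/10) = 46.77
  Stage 3: F_3 = 10^(8.45/10) = 6.998, G_3 = 10^(−8.01/10) = 0.1581
Friis cascade:
  F = 1.531 + (1.102 − 1)/0.6531 + (6.998 − 1)/30.55 = 1.884
NF = 10 log₁₀(1.884) = 2.75 dB

2.75 dB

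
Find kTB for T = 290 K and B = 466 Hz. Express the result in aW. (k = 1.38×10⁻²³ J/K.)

P_n = kTB = 1.38×10⁻²³ × 290 × 4.66×10² = 1.86×10⁻¹⁸ W = 1.86 aW

1.86 aW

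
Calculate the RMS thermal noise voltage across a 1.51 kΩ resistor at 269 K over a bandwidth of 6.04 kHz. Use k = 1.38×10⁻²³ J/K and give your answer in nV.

V_n = √(4kTRB)
4kTRB = 4 × 1.38×10⁻²³ × 269 × 1.51×10³ × 6.04×10³ = 1.35×10⁻¹³ V²
V_n = √(1.35×10⁻¹³) = 3.68×10⁻⁷ V = 368 nV

368 nV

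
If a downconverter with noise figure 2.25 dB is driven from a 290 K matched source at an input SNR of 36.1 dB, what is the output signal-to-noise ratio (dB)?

33.85 dB

By definition F = SNR_in/SNR_out, so in dB: SNR_out = SNR_in − NF
SNR_out = 36.1 − 2.25 = 33.85 dB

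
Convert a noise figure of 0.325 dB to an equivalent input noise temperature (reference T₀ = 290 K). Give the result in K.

F = 10^(0.325/10) = 1.07771
T_e = (F − 1)·T₀ = (1.07771 − 1) × 290 = 22.5 K

22.5 K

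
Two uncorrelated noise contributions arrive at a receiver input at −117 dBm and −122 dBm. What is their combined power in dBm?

Convert to linear, add, convert back:
P₁ = 2.00×10⁻¹⁵ W, P₂ = 6.31×10⁻¹⁶ W
P_tot = 2.63×10⁻¹⁵ W → 10 log₁₀(P_tot / 10⁻³) = −115.8 dBm

−115.8 dBm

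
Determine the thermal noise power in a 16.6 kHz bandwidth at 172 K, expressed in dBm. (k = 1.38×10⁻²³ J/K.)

P_n = kTB = 1.38×10⁻²³ × 172 × 1.66×10⁴ = 3.94×10⁻¹⁷ W
In dBm: 10 log₁₀(3.94×10⁻¹⁷ / 10⁻³) = −134.0 dBm

−134.0 dBm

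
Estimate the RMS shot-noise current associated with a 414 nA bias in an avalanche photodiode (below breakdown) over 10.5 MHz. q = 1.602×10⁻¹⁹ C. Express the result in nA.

1.18 nA

I_n = √(2qI·B)
2qI·B = 2 × 1.602×10⁻¹⁹ × 4.14×10⁻⁷ × 1.05×10⁷ = 1.39×10⁻¹⁸ A²
I_n = √(1.39×10⁻¹⁸) = 1.18×10⁻⁹ A = 1.18 nA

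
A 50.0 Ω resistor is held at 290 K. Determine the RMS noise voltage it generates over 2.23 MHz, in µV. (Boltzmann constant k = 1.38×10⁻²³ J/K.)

1.34 µV

V_n = √(4kTRB)
4kTRB = 4 × 1.38×10⁻²³ × 290 × 5.00×10¹ × 2.23×10⁶ = 1.78×10⁻¹² V²
V_n = √(1.78×10⁻¹²) = 1.34×10⁻⁶ V = 1.34 µV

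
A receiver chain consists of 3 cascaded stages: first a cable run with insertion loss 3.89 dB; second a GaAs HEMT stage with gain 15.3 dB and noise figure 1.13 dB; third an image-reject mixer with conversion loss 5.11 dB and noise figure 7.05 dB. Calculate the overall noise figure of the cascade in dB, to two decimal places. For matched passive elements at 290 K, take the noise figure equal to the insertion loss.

Convert to linear (a loss of L dB is a gain of −L dB): F_i = 10^(NF_i/10), G_i = 10^(G_i,dB/10)
  Stage 1: F_1 = 10^(3.89/10) = 2.449, G_1 = 10^(−3.89/10) = 0.4083
  Stage 2: F_2 = 10^(1.13/10) = 1.297, G_2 = 10^(15.3/10) = 33.88
  Stage 3: F_3 = 10^(7.05/10) = 5.070, G_3 = 10^(−5.11/10) = 0.3083
Friis cascade:
  F = 2.449 + (1.297 − 1)/0.4083 + (5.070 − 1)/13.84 = 3.471
NF = 10 log₁₀(3.471) = 5.40 dB

5.40 dB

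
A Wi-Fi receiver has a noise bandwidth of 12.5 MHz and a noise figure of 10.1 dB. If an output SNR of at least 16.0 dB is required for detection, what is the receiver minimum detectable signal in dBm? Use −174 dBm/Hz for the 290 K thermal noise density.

−76.9 dBm

Sensitivity = −174 + 10 log₁₀(B) + NF + SNR_min
= −174 + 70.97 + 10.1 + 16.0
= −76.93 dBm → −76.9 dBm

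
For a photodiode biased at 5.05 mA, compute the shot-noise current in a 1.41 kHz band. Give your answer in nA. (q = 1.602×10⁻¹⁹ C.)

I_n = √(2qI·B)
2qI·B = 2 × 1.602×10⁻¹⁹ × 5.05×10⁻³ × 1.41×10³ = 2.28×10⁻¹⁸ A²
I_n = √(2.28×10⁻¹⁸) = 1.51×10⁻⁹ A = 1.51 nA

1.51 nA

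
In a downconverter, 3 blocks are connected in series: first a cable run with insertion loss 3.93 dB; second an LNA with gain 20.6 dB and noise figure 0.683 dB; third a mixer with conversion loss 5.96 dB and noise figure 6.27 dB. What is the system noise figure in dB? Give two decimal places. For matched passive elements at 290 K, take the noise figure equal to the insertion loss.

Convert to linear (a loss of L dB is a gain of −L dB): F_i = 10^(NF_i/10), G_i = 10^(G_i,dB/10)
  Stage 1: F_1 = 10^(3.93/10) = 2.472, G_1 = 10^(−3.93/10) = 0.4046
  Stage 2: F_2 = 10^(0.683/10) = 1.170, G_2 = 10^(20.6/10) = 114.8
  Stage 3: F_3 = 10^(6.27/10) = 4.236, G_3 = 10^(−5.96/10) = 0.2535
Friis cascade:
  F = 2.472 + (1.170 − 1)/0.4046 + (4.236 − 1)/46.45 = 2.962
NF = 10 log₁₀(2.962) = 4.72 dB

4.72 dB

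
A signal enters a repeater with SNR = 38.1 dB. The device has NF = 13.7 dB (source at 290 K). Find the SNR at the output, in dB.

By definition F = SNR_in/SNR_out, so in dB: SNR_out = SNR_in − NF
SNR_out = 38.1 − 13.7 = 24.4 dB

24.4 dB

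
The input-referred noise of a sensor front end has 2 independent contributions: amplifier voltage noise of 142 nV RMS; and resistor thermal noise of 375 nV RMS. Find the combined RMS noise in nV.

Uncorrelated sources add in power (mean-square): V_tot = √(ΣV_i²)
V_tot = √[(1.42×10⁻⁷)² + (3.75×10⁻⁷)²] = 4.01×10⁻⁷ V = 401 nV

401 nV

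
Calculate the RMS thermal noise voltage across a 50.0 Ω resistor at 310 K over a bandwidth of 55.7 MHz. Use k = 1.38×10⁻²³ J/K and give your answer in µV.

V_n = √(4kTRB)
4kTRB = 4 × 1.38×10⁻²³ × 310 × 5.00×10¹ × 5.57×10⁷ = 4.77×10⁻¹¹ V²
V_n = √(4.77×10⁻¹¹) = 6.90×10⁻⁶ V = 6.90 µV

6.90 µV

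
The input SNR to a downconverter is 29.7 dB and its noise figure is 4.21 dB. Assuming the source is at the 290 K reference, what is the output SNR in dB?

By definition F = SNR_in/SNR_out, so in dB: SNR_out = SNR_in − NF
SNR_out = 29.7 − 4.21 = 25.49 dB

25.49 dB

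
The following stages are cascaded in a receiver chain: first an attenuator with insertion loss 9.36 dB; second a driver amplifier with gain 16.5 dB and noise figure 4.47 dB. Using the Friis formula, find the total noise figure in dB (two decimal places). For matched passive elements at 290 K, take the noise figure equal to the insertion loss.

Convert to linear (a loss of L dB is a gain of −L dB): F_i = 10^(NF_i/10), G_i = 10^(G_i,dB/10)
  Stage 1: F_1 = 10^(9.36/10) = 8.630, G_1 = 10^(−9.36/10) = 0.1159
  Stage 2: F_2 = 10^(4.47/10) = 2.799, G_2 = 10^(16.5/10) = 44.67
Friis cascade:
  F = 8.630 + (2.799 − 1)/0.1159 = 24.15
NF = 10 log₁₀(24.15) = 13.83 dB

13.83 dB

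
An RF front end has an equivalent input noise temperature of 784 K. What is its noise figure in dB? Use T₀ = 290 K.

5.69 dB

F = 1 + T_e/T₀ = 1 + 784/290 = 3.70345
NF = 10 log₁₀(3.70345) = 5.69 dB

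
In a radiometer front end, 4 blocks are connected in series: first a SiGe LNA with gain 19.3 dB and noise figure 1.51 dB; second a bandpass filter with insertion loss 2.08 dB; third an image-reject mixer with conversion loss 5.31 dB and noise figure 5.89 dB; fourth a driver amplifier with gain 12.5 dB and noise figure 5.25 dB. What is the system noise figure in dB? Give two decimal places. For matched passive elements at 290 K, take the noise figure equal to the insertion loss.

2.12 dB

Convert to linear (a loss of L dB is a gain of −L dB): F_i = 10^(NF_i/10), G_i = 10^(G_i,dB/10)
  Stage 1: F_1 = 10^(1.51/10) = 1.416, G_1 = 10^(19.3/10) = 85.11
  Stage 2: F_2 = 10^(2.08/10) = 1.614, G_2 = 10^(−2.08/10) = 0.6194
  Stage 3: F_3 = 10^(5.89/10) = 3.882, G_3 = 10^(−5.31/10) = 0.2944
  Stage 4: F_4 = 10^(5.25/10) = 3.350, G_4 = 10^(12.5/10) = 17.78
Friis cascade:
  F = 1.416 + (1.614 − 1)/85.11 + (3.882 − 1)/52.72 + (3.350 − 1)/15.52 = 1.629
NF = 10 log₁₀(1.629) = 2.12 dB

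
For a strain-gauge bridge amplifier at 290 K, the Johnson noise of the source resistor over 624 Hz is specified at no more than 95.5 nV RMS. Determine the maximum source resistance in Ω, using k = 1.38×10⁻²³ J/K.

Johnson–Nyquist: V_n = √(4kTRB) ⇒ R = V_n² / (4kTB)
4kTB = 4 × 1.38×10⁻²³ × 290 × 6.24×10² = 9.99×10⁻¹⁸
R = (9.55×10⁻⁸)² / 9.99×10⁻¹⁸ = 9.13×10² Ω = 913 Ω

913 Ω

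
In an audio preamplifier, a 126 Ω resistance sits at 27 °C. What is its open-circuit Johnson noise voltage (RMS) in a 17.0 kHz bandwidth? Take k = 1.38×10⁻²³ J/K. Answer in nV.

T = 27 °C + 273.15 = 300.15 K
V_n = √(4kTRB)
4kTRB = 4 × 1.38×10⁻²³ × 300.15 × 1.26×10² × 1.70×10⁴ = 3.55×10⁻¹⁴ V²
V_n = √(3.55×10⁻¹⁴) = 1.88×10⁻⁷ V = 188 nV

188 nV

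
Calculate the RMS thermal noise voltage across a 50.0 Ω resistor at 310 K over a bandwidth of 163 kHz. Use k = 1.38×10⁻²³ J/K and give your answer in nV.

373 nV

V_n = √(4kTRB)
4kTRB = 4 × 1.38×10⁻²³ × 310 × 5.00×10¹ × 1.63×10⁵ = 1.39×10⁻¹³ V²
V_n = √(1.39×10⁻¹³) = 3.73×10⁻⁷ V = 373 nV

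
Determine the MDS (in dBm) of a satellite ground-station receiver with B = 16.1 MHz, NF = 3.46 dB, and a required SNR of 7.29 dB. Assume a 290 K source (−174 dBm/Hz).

−91.2 dBm

Sensitivity = −174 + 10 log₁₀(B) + NF + SNR_min
= −174 + 72.07 + 3.46 + 7.29
= −91.18 dBm → −91.2 dBm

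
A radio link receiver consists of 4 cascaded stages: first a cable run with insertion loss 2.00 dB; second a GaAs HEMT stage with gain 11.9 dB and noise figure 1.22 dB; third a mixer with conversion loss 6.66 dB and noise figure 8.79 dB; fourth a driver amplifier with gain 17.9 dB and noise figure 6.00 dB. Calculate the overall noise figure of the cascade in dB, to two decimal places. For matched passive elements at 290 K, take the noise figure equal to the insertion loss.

6.22 dB

Convert to linear (a loss of L dB is a gain of −L dB): F_i = 10^(NF_i/10), G_i = 10^(G_i,dB/10)
  Stage 1: F_1 = 10^(2.00/10) = 1.585, G_1 = 10^(−2.00/10) = 0.6310
  Stage 2: F_2 = 10^(1.22/10) = 1.324, G_2 = 10^(11.9/10) = 15.49
  Stage 3: F_3 = 10^(8.79/10) = 7.568, G_3 = 10^(−6.66/10) = 0.2158
  Stage 4: F_4 = 10^(6.00/10) = 3.981, G_4 = 10^(17.9/10) = 61.66
Friis cascade:
  F = 1.585 + (1.324 − 1)/0.6310 + (7.568 − 1)/9.772 + (3.981 − 1)/2.109 = 4.185
NF = 10 log₁₀(4.185) = 6.22 dB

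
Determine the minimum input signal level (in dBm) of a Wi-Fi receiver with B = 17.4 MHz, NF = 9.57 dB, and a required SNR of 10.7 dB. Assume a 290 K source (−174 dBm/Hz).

Sensitivity = −174 + 10 log₁₀(B) + NF + SNR_min
= −174 + 72.41 + 9.57 + 10.7
= −81.32 dBm → −81.3 dBm

−81.3 dBm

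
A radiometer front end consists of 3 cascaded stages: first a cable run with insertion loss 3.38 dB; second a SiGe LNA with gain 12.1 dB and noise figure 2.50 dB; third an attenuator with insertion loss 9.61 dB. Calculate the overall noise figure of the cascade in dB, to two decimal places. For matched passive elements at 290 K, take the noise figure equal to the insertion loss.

6.96 dB

Convert to linear (a loss of L dB is a gain of −L dB): F_i = 10^(NF_i/10), G_i = 10^(G_i,dB/10)
  Stage 1: F_1 = 10^(3.38/10) = 2.178, G_1 = 10^(−3.38/10) = 0.4592
  Stage 2: F_2 = 10^(2.50/10) = 1.778, G_2 = 10^(12.1/10) = 16.22
  Stage 3: F_3 = 10^(9.61/10) = 9.141, G_3 = 10^(−9.61/10) = 0.1094
Friis cascade:
  F = 2.178 + (1.778 − 1)/0.4592 + (9.141 − 1)/7.447 = 4.966
NF = 10 log₁₀(4.966) = 6.96 dB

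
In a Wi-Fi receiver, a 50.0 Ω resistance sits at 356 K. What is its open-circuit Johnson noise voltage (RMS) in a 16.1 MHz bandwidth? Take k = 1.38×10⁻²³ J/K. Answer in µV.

3.98 µV

V_n = √(4kTRB)
4kTRB = 4 × 1.38×10⁻²³ × 356 × 5.00×10¹ × 1.61×10⁷ = 1.58×10⁻¹¹ V²
V_n = √(1.58×10⁻¹¹) = 3.98×10⁻⁶ V = 3.98 µV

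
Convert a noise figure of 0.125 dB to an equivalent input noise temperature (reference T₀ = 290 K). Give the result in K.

8.47 K

F = 10^(0.125/10) = 1.0292
T_e = (F − 1)·T₀ = (1.0292 − 1) × 290 = 8.47 K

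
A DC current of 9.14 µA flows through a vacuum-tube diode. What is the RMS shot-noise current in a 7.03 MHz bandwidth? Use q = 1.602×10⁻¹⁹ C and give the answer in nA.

4.54 nA

I_n = √(2qI·B)
2qI·B = 2 × 1.602×10⁻¹⁹ × 9.14×10⁻⁶ × 7.03×10⁶ = 2.06×10⁻¹⁷ A²
I_n = √(2.06×10⁻¹⁷) = 4.54×10⁻⁹ A = 4.54 nA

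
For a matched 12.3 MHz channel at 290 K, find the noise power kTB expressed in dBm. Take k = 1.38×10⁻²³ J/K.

−103.1 dBm

P_n = kTB = 1.38×10⁻²³ × 290 × 1.23×10⁷ = 4.92×10⁻¹⁴ W
In dBm: 10 log₁₀(4.92×10⁻¹⁴ / 10⁻³) = −103.1 dBm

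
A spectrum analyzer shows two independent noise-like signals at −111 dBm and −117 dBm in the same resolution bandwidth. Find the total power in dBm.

−110.0 dBm

Convert to linear, add, convert back:
P₁ = 7.94×10⁻¹⁵ W, P₂ = 2.00×10⁻¹⁵ W
P_tot = 9.94×10⁻¹⁵ W → 10 log₁₀(P_tot / 10⁻³) = −110.0 dBm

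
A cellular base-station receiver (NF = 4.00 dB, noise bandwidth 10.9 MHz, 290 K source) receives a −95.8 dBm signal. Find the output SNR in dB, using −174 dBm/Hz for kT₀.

Noise floor: N = −174 + 10 log₁₀(B) + NF
10 log₁₀(1.09×10⁷) = 70.37 dB
N = −174 + 70.37 + 4.00 = −99.63 dBm
SNR = P_sig − N = −95.8 − (−99.63) = 3.83 dB → 3.8 dB

3.8 dB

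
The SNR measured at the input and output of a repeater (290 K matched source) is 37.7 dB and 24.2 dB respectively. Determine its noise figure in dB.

NF (dB) = SNR_in(dB) − SNR_out(dB) when the source is at T₀
NF = 37.7 − 24.2 = 13.5 dB

13.5 dB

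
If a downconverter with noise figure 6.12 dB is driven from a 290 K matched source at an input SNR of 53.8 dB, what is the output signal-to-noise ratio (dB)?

By definition F = SNR_in/SNR_out, so in dB: SNR_out = SNR_in − NF
SNR_out = 53.8 − 6.12 = 47.68 dB

47.68 dB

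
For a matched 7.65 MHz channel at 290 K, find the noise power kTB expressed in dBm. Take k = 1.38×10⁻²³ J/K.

−105.1 dBm

P_n = kTB = 1.38×10⁻²³ × 290 × 7.65×10⁶ = 3.06×10⁻¹⁴ W
In dBm: 10 log₁₀(3.06×10⁻¹⁴ / 10⁻³) = −105.1 dBm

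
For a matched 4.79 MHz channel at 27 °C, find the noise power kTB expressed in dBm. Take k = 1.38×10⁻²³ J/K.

T = 27 °C + 273.15 = 300.15 K
P_n = kTB = 1.38×10⁻²³ × 300.15 × 4.79×10⁶ = 1.98×10⁻¹⁴ W
In dBm: 10 log₁₀(1.98×10⁻¹⁴ / 10⁻³) = −107.0 dBm

−107.0 dBm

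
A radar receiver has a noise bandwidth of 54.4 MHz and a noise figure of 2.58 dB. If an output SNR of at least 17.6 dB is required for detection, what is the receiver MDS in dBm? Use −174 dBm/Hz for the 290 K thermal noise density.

−76.5 dBm

Sensitivity = −174 + 10 log₁₀(B) + NF + SNR_min
= −174 + 77.36 + 2.58 + 17.6
= −76.46 dBm → −76.5 dBm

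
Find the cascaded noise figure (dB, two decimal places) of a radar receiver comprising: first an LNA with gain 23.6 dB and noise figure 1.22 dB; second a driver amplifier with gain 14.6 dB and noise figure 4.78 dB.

1.25 dB

Convert to linear (a loss of L dB is a gain of −L dB): F_i = 10^(NF_i/10), G_i = 10^(G_i,dB/10)
  Stage 1: F_1 = 10^(1.22/10) = 1.324, G_1 = 10^(23.6/10) = 229.1
  Stage 2: F_2 = 10^(4.78/10) = 3.006, G_2 = 10^(14.6/10) = 28.84
Friis cascade:
  F = 1.324 + (3.006 − 1)/229.1 = 1.333
NF = 10 log₁₀(1.333) = 1.25 dB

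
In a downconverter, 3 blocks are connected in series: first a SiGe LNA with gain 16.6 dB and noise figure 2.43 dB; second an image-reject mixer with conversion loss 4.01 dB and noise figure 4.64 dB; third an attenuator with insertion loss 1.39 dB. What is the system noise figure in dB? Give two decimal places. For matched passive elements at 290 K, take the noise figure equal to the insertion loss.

2.58 dB

Convert to linear (a loss of L dB is a gain of −L dB): F_i = 10^(NF_i/10), G_i = 10^(G_i,dB/10)
  Stage 1: F_1 = 10^(2.43/10) = 1.750, G_1 = 10^(16.6/10) = 45.71
  Stage 2: F_2 = 10^(4.64/10) = 2.911, G_2 = 10^(−4.01/10) = 0.3972
  Stage 3: F_3 = 10^(1.39/10) = 1.377, G_3 = 10^(−1.39/10) = 0.7261
Friis cascade:
  F = 1.750 + (2.911 − 1)/45.71 + (1.377 − 1)/18.16 = 1.812
NF = 10 log₁₀(1.812) = 2.58 dB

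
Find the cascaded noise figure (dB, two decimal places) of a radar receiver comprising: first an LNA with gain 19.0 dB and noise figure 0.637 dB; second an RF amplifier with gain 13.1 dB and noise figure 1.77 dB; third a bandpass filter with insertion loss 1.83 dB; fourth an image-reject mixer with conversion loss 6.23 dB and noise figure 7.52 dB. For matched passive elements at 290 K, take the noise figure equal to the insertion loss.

0.68 dB

Convert to linear (a loss of L dB is a gain of −L dB): F_i = 10^(NF_i/10), G_i = 10^(G_i,dB/10)
  Stage 1: F_1 = 10^(0.637/10) = 1.158, G_1 = 10^(19.0/10) = 79.43
  Stage 2: F_2 = 10^(1.77/10) = 1.503, G_2 = 10^(13.1/10) = 20.42
  Stage 3: F_3 = 10^(1.83/10) = 1.524, G_3 = 10^(−1.83/10) = 0.6561
  Stage 4: F_4 = 10^(7.52/10) = 5.649, G_4 = 10^(−6.23/10) = 0.2382
Friis cascade:
  F = 1.158 + (1.503 − 1)/79.43 + (1.524 − 1)/1622 + (5.649 − 1)/1064 = 1.169
NF = 10 log₁₀(1.169) = 0.68 dB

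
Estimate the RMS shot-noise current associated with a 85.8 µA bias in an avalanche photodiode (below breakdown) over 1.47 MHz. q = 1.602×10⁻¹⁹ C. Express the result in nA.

6.36 nA

I_n = √(2qI·B)
2qI·B = 2 × 1.602×10⁻¹⁹ × 8.58×10⁻⁵ × 1.47×10⁶ = 4.04×10⁻¹⁷ A²
I_n = √(4.04×10⁻¹⁷) = 6.36×10⁻⁹ A = 6.36 nA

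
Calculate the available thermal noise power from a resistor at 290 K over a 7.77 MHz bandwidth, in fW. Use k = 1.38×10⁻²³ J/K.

P_n = kTB = 1.38×10⁻²³ × 290 × 7.77×10⁶ = 3.11×10⁻¹⁴ W = 31.1 fW

31.1 fW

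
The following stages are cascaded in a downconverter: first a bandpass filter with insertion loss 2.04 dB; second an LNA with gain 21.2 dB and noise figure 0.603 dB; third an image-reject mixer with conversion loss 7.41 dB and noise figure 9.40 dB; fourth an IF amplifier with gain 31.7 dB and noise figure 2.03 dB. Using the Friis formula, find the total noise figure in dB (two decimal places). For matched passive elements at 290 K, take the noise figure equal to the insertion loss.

Convert to linear (a loss of L dB is a gain of −L dB): F_i = 10^(NF_i/10), G_i = 10^(G_i,dB/10)
  Stage 1: F_1 = 10^(2.04/10) = 1.600, G_1 = 10^(−2.04/10) = 0.6252
  Stage 2: F_2 = 10^(0.603/10) = 1.149, G_2 = 10^(21.2/10) = 131.8
  Stage 3: F_3 = 10^(9.40/10) = 8.710, G_3 = 10^(−7.41/10) = 0.1816
  Stage 4: F_4 = 10^(2.03/10) = 1.596, G_4 = 10^(31.7/10) = 1479
Friis cascade:
  F = 1.600 + (1.149 − 1)/0.6252 + (8.710 − 1)/82.41 + (1.596 − 1)/14.96 = 1.971
NF = 10 log₁₀(1.971) = 2.95 dB

2.95 dB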